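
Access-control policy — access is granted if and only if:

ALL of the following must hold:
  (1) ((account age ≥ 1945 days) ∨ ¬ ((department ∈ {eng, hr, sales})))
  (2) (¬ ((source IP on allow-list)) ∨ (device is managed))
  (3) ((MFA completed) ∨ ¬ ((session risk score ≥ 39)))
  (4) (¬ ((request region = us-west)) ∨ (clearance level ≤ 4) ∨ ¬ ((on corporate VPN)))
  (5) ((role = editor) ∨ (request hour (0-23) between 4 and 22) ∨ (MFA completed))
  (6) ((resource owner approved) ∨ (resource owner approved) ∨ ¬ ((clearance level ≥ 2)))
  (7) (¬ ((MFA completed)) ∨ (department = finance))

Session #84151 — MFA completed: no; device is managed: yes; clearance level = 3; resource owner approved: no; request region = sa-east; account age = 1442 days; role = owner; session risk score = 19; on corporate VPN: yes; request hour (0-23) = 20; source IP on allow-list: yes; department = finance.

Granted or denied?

Denied

Atomic conditions:
  account age ≥ 1945 days: 1442 ≥ 1945 is false
  department ∈ {eng, hr, sales}: finance is not in the set → false
  source IP on allow-list: yes → true
  device is managed: yes → true
  MFA completed: no → false
  session risk score ≥ 39: 19 ≥ 39 is false
  request region = us-west: sa-east == us-west is false
  clearance level ≤ 4: 3 ≤ 4 is true
  on corporate VPN: yes → true
  role = editor: owner == editor is false
  request hour (0-23) between 4 and 22: 20 in [4, 22] is true
  resource owner approved: no → false
  clearance level ≥ 2: 3 ≥ 2 is true
  department = finance: finance == finance is true
Combine:
[1.2] NOT false = true
[1] false OR true = true
[2.1] NOT true = false
[2] false OR true = true
[3.2] NOT false = true
[3] false OR true = true
[4.1] NOT false = true
[4.3] NOT true = false
[4] true OR true OR false = true
[5] false OR true OR false = true
[6.3] NOT true = false
[6] false OR false OR false = false
[7.1] NOT false = true
[7] true OR true = true
[root] true AND true AND true AND true AND true AND false AND true = false
Overall: false → denied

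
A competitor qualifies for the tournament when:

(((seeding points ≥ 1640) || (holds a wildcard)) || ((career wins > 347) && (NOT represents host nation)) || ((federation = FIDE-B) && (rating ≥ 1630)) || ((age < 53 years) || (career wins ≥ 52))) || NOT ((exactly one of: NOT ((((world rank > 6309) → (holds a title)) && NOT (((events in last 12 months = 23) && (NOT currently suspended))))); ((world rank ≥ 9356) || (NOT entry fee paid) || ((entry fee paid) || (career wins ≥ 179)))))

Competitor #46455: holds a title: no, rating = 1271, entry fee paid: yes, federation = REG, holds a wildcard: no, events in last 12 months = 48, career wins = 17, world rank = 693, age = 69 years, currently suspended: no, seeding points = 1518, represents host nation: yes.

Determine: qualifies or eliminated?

Eliminated

Atomic conditions:
  seeding points ≥ 1640: 1518 ≥ 1640 is false
  holds a wildcard: no → false
  career wins > 347: 17 > 347 is false
  NOT represents host nation: yes → false
  federation = FIDE-B: REG == FIDE-B is false
  rating ≥ 1630: 1271 ≥ 1630 is false
  age < 53 years: 69 < 53 is false
  career wins ≥ 52: 17 ≥ 52 is false
  world rank > 6309: 693 > 6309 is false
  holds a title: no → false
  events in last 12 months = 23: 48 == 23 is false
  NOT currently suspended: no → true
  world rank ≥ 9356: 693 ≥ 9356 is false
  NOT entry fee paid: yes → false
  entry fee paid: yes → true
  career wins ≥ 179: 17 ≥ 179 is false
Combine:
[1.1] false OR false = false
[1.2] false AND false = false
[1.3] false AND false = false
[1.4] false OR false = false
[1] false OR false OR false OR false = false
[2.1.1.1.1] false → false (antecedent false ⇒ implication holds) = true
[2.1.1.1.2.1] false AND true = false
[2.1.1.1.2] NOT false = true
[2.1.1.1] true AND true = true
[2.1.1] NOT true = false
[2.1.2.3] true OR false = true
[2.1.2] false OR false OR true = true
[2.1] exactly-one(false, true) = true
[2] NOT true = false
[root] false OR false = false
Overall: false → eliminated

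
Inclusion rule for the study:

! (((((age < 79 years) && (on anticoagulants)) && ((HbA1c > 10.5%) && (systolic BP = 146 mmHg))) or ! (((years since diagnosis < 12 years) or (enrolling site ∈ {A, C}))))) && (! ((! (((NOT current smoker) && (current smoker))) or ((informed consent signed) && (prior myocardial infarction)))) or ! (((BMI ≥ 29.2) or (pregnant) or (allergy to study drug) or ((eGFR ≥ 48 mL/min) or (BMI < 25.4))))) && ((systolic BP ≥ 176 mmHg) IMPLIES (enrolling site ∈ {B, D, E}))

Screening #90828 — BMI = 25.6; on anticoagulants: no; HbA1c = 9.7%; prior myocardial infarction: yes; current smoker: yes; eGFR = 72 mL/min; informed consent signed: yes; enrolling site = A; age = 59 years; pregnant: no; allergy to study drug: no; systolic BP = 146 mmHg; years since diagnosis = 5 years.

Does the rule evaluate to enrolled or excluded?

Excluded

Atomic conditions:
  age < 79 years: 59 < 79 is true
  on anticoagulants: no → false
  HbA1c > 10.5%: 9.7 > 10.5 is false
  systolic BP = 146 mmHg: 146 == 146 is true
  years since diagnosis < 12 years: 5 < 12 is true
  enrolling site ∈ {A, C}: A is in the set → true
  NOT current smoker: yes → false
  current smoker: yes → true
  informed consent signed: yes → true
  prior myocardial infarction: yes → true
  BMI ≥ 29.2: 25.6 ≥ 29.2 is false
  pregnant: no → false
  allergy to study drug: no → false
  eGFR ≥ 48 mL/min: 72 ≥ 48 is true
  BMI < 25.4: 25.6 < 25.4 is false
  systolic BP ≥ 176 mmHg: 146 ≥ 176 is false
  enrolling site ∈ {B, D, E}: A is not in the set → false
Combine:
[1.1.1.1] true AND false = false
[1.1.1.2] false AND true = false
[1.1.1] false AND false = false
[1.1.2.1] true OR true = true
[1.1.2] NOT true = false
[1.1] false OR false = false
[1] NOT false = true
[2.1.1.1.1] false AND true = false
[2.1.1.1] NOT false = true
[2.1.1.2] true AND true = true
[2.1.1] true OR true = true
[2.1] NOT true = false
[2.2.1.4] true OR false = true
[2.2.1] false OR false OR false OR true = true
[2.2] NOT true = false
[2] false OR false = false
[3] false → false (antecedent false ⇒ implication holds) = true
[root] true AND false AND true = false
Overall: false → excluded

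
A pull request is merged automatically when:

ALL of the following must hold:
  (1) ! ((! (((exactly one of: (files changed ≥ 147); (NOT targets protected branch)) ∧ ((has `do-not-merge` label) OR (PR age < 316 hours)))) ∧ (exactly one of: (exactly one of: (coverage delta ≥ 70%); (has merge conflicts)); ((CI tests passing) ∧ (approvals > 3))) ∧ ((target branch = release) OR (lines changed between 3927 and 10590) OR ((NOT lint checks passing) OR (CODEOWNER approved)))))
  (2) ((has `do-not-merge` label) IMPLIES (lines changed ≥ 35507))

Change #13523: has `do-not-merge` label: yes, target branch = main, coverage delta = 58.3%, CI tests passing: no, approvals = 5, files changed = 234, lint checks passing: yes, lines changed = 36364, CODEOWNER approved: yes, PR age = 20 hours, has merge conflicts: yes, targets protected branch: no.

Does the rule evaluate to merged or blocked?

Atomic conditions:
  files changed ≥ 147: 234 ≥ 147 is true
  NOT targets protected branch: no → true
  has `do-not-merge` label: yes → true
  PR age < 316 hours: 20 < 316 is true
  coverage delta ≥ 70%: 58.3 ≥ 70 is false
  has merge conflicts: yes → true
  CI tests passing: no → false
  approvals > 3: 5 > 3 is true
  target branch = release: main == release is false
  lines changed between 3927 and 10590: 36364 in [3927, 10590] is false
  NOT lint checks passing: yes → false
  CODEOWNER approved: yes → true
  lines changed ≥ 35507: 36364 ≥ 35507 is true
Combine:
[1.1.1.1.1] exactly-one(true, true) = false
[1.1.1.1.2] true OR true = true
[1.1.1.1] false AND true = false
[1.1.1] NOT false = true
[1.1.2.1] exactly-one(false, true) = true
[1.1.2.2] false AND true = false
[1.1.2] exactly-one(true, false) = true
[1.1.3.3] false OR true = true
[1.1.3] false OR false OR true = true
[1.1] true AND true AND true = true
[1] NOT true = false
[2] true → true = true
[root] false AND true = false
Overall: false → blocked

Blocked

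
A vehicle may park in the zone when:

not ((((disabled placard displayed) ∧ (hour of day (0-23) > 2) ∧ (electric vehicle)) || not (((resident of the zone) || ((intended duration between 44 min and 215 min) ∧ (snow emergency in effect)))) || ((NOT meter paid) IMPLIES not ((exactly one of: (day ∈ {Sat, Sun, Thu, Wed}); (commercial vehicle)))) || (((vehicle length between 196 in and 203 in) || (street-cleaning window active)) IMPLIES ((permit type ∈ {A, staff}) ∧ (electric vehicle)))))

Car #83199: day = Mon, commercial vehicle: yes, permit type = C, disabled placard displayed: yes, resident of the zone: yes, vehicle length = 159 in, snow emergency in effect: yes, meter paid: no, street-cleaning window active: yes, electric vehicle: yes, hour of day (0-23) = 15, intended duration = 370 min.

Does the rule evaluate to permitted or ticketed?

Atomic conditions:
  disabled placard displayed: yes → true
  hour of day (0-23) > 2: 15 > 2 is true
  electric vehicle: yes → true
  resident of the zone: yes → true
  intended duration between 44 min and 215 min: 370 in [44, 215] is false
  snow emergency in effect: yes → true
  NOT meter paid: no → true
  day ∈ {Sat, Sun, Thu, Wed}: Mon is not in the set → false
  commercial vehicle: yes → true
  vehicle length between 196 in and 203 in: 159 in [196, 203] is false
  street-cleaning window active: yes → true
  permit type ∈ {A, staff}: C is not in the set → false
Combine:
[1.1] true AND true AND true = true
[1.2.1.2] false AND true = false
[1.2.1] true OR false = true
[1.2] NOT true = false
[1.3.2.1] exactly-one(false, true) = true
[1.3.2] NOT true = false
[1.3] true → false = false
[1.4.1] false OR true = true
[1.4.2] false AND true = false
[1.4] true → false = false
[1] true OR false OR false OR false = true
[root] NOT true = false
Overall: false → ticketed

Ticketed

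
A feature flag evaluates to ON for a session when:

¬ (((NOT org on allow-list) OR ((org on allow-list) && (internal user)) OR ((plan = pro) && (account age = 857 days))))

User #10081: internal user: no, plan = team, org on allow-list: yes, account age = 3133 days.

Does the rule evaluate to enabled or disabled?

Enabled

Atomic conditions:
  NOT org on allow-list: yes → false
  org on allow-list: yes → true
  internal user: no → false
  plan = pro: team == pro is false
  account age = 857 days: 3133 == 857 is false
Combine:
[1.2] true AND false = false
[1.3] false AND false = false
[1] false OR false OR false = false
[root] NOT false = true
Overall: true → enabled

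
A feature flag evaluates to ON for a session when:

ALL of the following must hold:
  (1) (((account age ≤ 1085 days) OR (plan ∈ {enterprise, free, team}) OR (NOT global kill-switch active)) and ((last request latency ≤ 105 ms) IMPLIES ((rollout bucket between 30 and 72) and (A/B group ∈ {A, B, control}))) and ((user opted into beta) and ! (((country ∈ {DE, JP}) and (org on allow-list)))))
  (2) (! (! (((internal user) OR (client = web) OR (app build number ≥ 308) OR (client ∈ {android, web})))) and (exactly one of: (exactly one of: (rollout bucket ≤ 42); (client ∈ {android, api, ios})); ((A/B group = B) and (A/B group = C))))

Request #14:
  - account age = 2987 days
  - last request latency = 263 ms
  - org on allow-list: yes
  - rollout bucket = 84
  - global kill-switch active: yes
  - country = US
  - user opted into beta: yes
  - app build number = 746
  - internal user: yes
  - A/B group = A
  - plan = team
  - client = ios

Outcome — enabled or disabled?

Atomic conditions:
  account age ≤ 1085 days: 2987 ≤ 1085 is false
  plan ∈ {enterprise, free, team}: team is in the set → true
  NOT global kill-switch active: yes → false
  last request latency ≤ 105 ms: 263 ≤ 105 is false
  rollout bucket between 30 and 72: 84 in [30, 72] is false
  A/B group ∈ {A, B, control}: A is in the set → true
  user opted into beta: yes → true
  country ∈ {DE, JP}: US is not in the set → false
  org on allow-list: yes → true
  internal user: yes → true
  client = web: ios == web is false
  app build number ≥ 308: 746 ≥ 308 is true
  client ∈ {android, web}: ios is not in the set → false
  rollout bucket ≤ 42: 84 ≤ 42 is false
  client ∈ {android, api, ios}: ios is in the set → true
  A/B group = B: A == B is false
  A/B group = C: A == C is false
Combine:
[1.1] false OR true OR false = true
[1.2.2] false AND true = false
[1.2] false → false (antecedent false ⇒ implication holds) = true
[1.3.2.1] false AND true = false
[1.3.2] NOT false = true
[1.3] true AND true = true
[1] true AND true AND true = true
[2.1.1.1] true OR false OR true OR false = true
[2.1.1] NOT true = false
[2.1] NOT false = true
[2.2.1] exactly-one(false, true) = true
[2.2.2] false AND false = false
[2.2] exactly-one(true, false) = true
[2] true AND true = true
[root] true AND true = true
Overall: true → enabled

Enabled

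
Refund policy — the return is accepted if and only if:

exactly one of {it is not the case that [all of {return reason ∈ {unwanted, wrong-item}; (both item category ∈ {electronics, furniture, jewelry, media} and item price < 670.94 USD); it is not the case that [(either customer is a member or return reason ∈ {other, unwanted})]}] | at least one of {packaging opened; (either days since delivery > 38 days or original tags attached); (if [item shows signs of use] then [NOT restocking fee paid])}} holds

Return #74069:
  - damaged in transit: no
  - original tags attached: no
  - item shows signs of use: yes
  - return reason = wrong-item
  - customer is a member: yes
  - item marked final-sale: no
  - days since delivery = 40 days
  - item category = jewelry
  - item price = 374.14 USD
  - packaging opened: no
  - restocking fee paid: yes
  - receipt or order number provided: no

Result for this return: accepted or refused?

Atomic conditions:
  return reason ∈ {unwanted, wrong-item}: wrong-item is in the set → true
  item category ∈ {electronics, furniture, jewelry, media}: jewelry is in the set → true
  item price < 670.94 USD: 374.14 < 670.94 is true
  customer is a member: yes → true
  return reason ∈ {other, unwanted}: wrong-item is not in the set → false
  packaging opened: no → false
  days since delivery > 38 days: 40 > 38 is true
  original tags attached: no → false
  item shows signs of use: yes → true
  NOT restocking fee paid: yes → false
Combine:
[1.1.2] true AND true = true
[1.1.3.1] true OR false = true
[1.1.3] NOT true = false
[1.1] true AND true AND false = false
[1] NOT false = true
[2.2] true OR false = true
[2.3] true → false = false
[2] false OR true OR false = true
[root] exactly-one(true, true) = false
Overall: false → refused

Refused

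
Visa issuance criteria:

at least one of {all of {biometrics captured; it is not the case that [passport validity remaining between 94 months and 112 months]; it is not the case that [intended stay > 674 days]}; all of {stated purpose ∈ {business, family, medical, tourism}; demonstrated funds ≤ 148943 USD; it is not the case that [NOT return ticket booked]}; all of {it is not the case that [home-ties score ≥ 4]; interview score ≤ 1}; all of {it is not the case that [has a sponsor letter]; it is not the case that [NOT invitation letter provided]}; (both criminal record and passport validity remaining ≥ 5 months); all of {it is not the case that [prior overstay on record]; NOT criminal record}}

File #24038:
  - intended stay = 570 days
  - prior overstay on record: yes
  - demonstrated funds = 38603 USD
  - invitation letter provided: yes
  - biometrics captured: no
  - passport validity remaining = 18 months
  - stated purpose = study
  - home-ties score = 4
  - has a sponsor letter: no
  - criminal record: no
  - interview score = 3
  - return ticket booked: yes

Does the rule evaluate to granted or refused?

Granted

Atomic conditions:
  biometrics captured: no → false
  passport validity remaining between 94 months and 112 months: 18 in [94, 112] is false
  intended stay > 674 days: 570 > 674 is false
  stated purpose ∈ {business, family, medical, tourism}: study is not in the set → false
  demonstrated funds ≤ 148943 USD: 38603 ≤ 148943 is true
  NOT return ticket booked: yes → false
  home-ties score ≥ 4: 4 ≥ 4 is true
  interview score ≤ 1: 3 ≤ 1 is false
  has a sponsor letter: no → false
  NOT invitation letter provided: yes → false
  criminal record: no → false
  passport validity remaining ≥ 5 months: 18 ≥ 5 is true
  prior overstay on record: yes → true
  NOT criminal record: no → true
Combine:
[1.2] NOT false = true
[1.3] NOT false = true
[1] false AND true AND true = false
[2.3] NOT false = true
[2] false AND true AND true = false
[3.1] NOT true = false
[3] false AND false = false
[4.1] NOT false = true
[4.2] NOT false = true
[4] true AND true = true
[5] false AND true = false
[6.1] NOT true = false
[6] false AND true = false
[root] false OR false OR false OR true OR false OR false = true
Overall: true → granted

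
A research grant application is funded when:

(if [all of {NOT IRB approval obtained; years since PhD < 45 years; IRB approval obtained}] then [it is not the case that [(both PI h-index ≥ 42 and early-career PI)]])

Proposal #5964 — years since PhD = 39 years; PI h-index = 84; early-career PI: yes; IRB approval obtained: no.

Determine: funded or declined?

Funded

Atomic conditions:
  NOT IRB approval obtained: no → true
  years since PhD < 45 years: 39 < 45 is true
  IRB approval obtained: no → false
  PI h-index ≥ 42: 84 ≥ 42 is true
  early-career PI: yes → true
Combine:
[1] true AND true AND false = false
[2.1] true AND true = true
[2] NOT true = false
[root] false → false (antecedent false ⇒ implication holds) = true
Overall: true → funded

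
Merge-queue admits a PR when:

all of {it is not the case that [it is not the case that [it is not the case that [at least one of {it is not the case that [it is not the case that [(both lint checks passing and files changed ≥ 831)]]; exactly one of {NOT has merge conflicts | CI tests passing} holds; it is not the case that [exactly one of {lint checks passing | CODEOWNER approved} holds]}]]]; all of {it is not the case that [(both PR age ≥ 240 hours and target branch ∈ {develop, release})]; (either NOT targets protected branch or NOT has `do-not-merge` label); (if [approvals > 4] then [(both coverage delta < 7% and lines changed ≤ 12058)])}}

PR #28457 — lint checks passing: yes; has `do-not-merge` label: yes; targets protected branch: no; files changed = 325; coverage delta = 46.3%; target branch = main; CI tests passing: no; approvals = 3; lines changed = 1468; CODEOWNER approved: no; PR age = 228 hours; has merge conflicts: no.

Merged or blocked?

Blocked

Atomic conditions:
  lint checks passing: yes → true
  files changed ≥ 831: 325 ≥ 831 is false
  NOT has merge conflicts: no → true
  CI tests passing: no → false
  CODEOWNER approved: no → false
  PR age ≥ 240 hours: 228 ≥ 240 is false
  target branch ∈ {develop, release}: main is not in the set → false
  NOT targets protected branch: no → true
  NOT has `do-not-merge` label: yes → false
  approvals > 4: 3 > 4 is false
  coverage delta < 7%: 46.3 < 7 is false
  lines changed ≤ 12058: 1468 ≤ 12058 is true
Combine:
[1.1.1.1.1.1.1] true AND false = false
[1.1.1.1.1.1] NOT false = true
[1.1.1.1.1] NOT true = false
[1.1.1.1.2] exactly-one(true, false) = true
[1.1.1.1.3.1] exactly-one(true, false) = true
[1.1.1.1.3] NOT true = false
[1.1.1.1] false OR true OR false = true
[1.1.1] NOT true = false
[1.1] NOT false = true
[1] NOT true = false
[2.1.1] false AND false = false
[2.1] NOT false = true
[2.2] true OR false = true
[2.3.2] false AND true = false
[2.3] false → false (antecedent false ⇒ implication holds) = true
[2] true AND true AND true = true
[root] false AND true = false
Overall: false → blocked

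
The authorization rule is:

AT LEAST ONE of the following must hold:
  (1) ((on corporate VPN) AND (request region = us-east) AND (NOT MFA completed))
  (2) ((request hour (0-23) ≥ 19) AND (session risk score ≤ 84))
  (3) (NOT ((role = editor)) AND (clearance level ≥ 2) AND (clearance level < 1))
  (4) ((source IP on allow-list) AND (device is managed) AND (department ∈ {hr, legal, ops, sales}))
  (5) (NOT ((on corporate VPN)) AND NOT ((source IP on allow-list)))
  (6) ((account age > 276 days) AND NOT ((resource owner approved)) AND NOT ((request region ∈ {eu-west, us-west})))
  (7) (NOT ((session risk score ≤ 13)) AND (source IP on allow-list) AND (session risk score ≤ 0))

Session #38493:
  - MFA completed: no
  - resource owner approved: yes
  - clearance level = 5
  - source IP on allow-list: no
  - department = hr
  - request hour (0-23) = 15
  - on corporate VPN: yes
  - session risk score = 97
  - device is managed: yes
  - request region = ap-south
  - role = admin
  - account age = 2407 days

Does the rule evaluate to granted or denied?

Denied

Atomic conditions:
  on corporate VPN: yes → true
  request region = us-east: ap-south == us-east is false
  NOT MFA completed: no → true
  request hour (0-23) ≥ 19: 15 ≥ 19 is false
  session risk score ≤ 84: 97 ≤ 84 is false
  role = editor: admin == editor is false
  clearance level ≥ 2: 5 ≥ 2 is true
  clearance level < 1: 5 < 1 is false
  source IP on allow-list: no → false
  device is managed: yes → true
  department ∈ {hr, legal, ops, sales}: hr is in the set → true
  account age > 276 days: 2407 > 276 is true
  resource owner approved: yes → true
  request region ∈ {eu-west, us-west}: ap-south is not in the set → false
  session risk score ≤ 13: 97 ≤ 13 is false
  session risk score ≤ 0: 97 ≤ 0 is false
Combine:
[1] true AND false AND true = false
[2] false AND false = false
[3.1] NOT false = true
[3] true AND true AND false = false
[4] false AND true AND true = false
[5.1] NOT true = false
[5.2] NOT false = true
[5] false AND true = false
[6.2] NOT true = false
[6.3] NOT false = true
[6] true AND false AND true = false
[7.1] NOT false = true
[7] true AND false AND false = false
[root] false OR false OR false OR false OR false OR false OR false = false
Overall: false → denied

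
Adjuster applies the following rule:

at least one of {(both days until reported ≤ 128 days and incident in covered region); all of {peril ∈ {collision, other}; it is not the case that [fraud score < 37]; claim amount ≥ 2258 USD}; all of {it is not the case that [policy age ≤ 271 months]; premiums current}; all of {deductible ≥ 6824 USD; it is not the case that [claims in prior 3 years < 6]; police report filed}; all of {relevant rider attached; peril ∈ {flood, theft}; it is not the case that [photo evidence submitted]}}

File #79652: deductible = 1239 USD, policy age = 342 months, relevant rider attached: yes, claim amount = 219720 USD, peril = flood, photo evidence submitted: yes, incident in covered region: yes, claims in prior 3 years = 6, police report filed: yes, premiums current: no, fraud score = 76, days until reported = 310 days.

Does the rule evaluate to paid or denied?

Denied

Atomic conditions:
  days until reported ≤ 128 days: 310 ≤ 128 is false
  incident in covered region: yes → true
  peril ∈ {collision, other}: flood is not in the set → false
  fraud score < 37: 76 < 37 is false
  claim amount ≥ 2258 USD: 219720 ≥ 2258 is true
  policy age ≤ 271 months: 342 ≤ 271 is false
  premiums current: no → false
  deductible ≥ 6824 USD: 1239 ≥ 6824 is false
  claims in prior 3 years < 6: 6 < 6 is false
  police report filed: yes → true
  relevant rider attached: yes → true
  peril ∈ {flood, theft}: flood is in the set → true
  photo evidence submitted: yes → true
Combine:
[1] false AND true = false
[2.2] NOT false = true
[2] false AND true AND true = false
[3.1] NOT false = true
[3] true AND false = false
[4.2] NOT false = true
[4] false AND true AND true = false
[5.3] NOT true = false
[5] true AND true AND false = false
[root] false OR false OR false OR false OR false = false
Overall: false → denied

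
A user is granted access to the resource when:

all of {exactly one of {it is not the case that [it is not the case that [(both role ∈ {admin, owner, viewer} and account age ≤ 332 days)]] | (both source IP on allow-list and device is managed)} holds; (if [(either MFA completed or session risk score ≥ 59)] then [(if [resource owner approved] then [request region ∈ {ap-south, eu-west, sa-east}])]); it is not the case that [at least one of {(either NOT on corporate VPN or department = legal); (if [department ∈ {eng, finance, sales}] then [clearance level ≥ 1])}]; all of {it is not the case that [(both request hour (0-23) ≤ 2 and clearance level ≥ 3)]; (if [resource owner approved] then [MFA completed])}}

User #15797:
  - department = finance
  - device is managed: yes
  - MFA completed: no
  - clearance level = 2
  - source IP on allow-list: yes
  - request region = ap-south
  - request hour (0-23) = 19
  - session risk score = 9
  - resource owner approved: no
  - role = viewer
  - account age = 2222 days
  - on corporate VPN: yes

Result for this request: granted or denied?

Atomic conditions:
  role ∈ {admin, owner, viewer}: viewer is in the set → true
  account age ≤ 332 days: 2222 ≤ 332 is false
  source IP on allow-list: yes → true
  device is managed: yes → true
  MFA completed: no → false
  session risk score ≥ 59: 9 ≥ 59 is false
  resource owner approved: no → false
  request region ∈ {ap-south, eu-west, sa-east}: ap-south is in the set → true
  NOT on corporate VPN: yes → false
  department = legal: finance == legal is false
  department ∈ {eng, finance, sales}: finance is in the set → true
  clearance level ≥ 1: 2 ≥ 1 is true
  request hour (0-23) ≤ 2: 19 ≤ 2 is false
  clearance level ≥ 3: 2 ≥ 3 is false
Combine:
[1.1.1.1] true AND false = false
[1.1.1] NOT false = true
[1.1] NOT true = false
[1.2] true AND true = true
[1] exactly-one(false, true) = true
[2.1] false OR false = false
[2.2] false → true (antecedent false ⇒ implication holds) = true
[2] false → true (antecedent false ⇒ implication holds) = true
[3.1.1] false OR false = false
[3.1.2] true → true = true
[3.1] false OR true = true
[3] NOT true = false
[4.1.1] false AND false = false
[4.1] NOT false = true
[4.2] false → false (antecedent false ⇒ implication holds) = true
[4] true AND true = true
[root] true AND true AND false AND true = false
Overall: false → denied

Denied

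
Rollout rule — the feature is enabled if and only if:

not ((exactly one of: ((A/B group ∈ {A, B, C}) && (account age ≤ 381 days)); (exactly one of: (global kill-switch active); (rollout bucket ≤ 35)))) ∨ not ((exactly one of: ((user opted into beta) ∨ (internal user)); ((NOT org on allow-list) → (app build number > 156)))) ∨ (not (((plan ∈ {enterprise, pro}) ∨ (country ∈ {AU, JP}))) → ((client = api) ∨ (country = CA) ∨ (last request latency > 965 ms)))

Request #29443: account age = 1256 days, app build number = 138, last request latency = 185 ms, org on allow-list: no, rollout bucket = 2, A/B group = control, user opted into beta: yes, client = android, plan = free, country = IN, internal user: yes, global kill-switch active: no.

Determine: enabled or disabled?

Disabled

Atomic conditions:
  A/B group ∈ {A, B, C}: control is not in the set → false
  account age ≤ 381 days: 1256 ≤ 381 is false
  global kill-switch active: no → false
  rollout bucket ≤ 35: 2 ≤ 35 is true
  user opted into beta: yes → true
  internal user: yes → true
  NOT org on allow-list: no → true
  app build number > 156: 138 > 156 is false
  plan ∈ {enterprise, pro}: free is not in the set → false
  country ∈ {AU, JP}: IN is not in the set → false
  client = api: android == api is false
  country = CA: IN == CA is false
  last request latency > 965 ms: 185 > 965 is false
Combine:
[1.1.1] false AND false = false
[1.1.2] exactly-one(false, true) = true
[1.1] exactly-one(false, true) = true
[1] NOT true = false
[2.1.1] true OR true = true
[2.1.2] true → false = false
[2.1] exactly-one(true, false) = true
[2] NOT true = false
[3.1.1] false OR false = false
[3.1] NOT false = true
[3.2] false OR false OR false = false
[3] true → false = false
[root] false OR false OR false = false
Overall: false → disabled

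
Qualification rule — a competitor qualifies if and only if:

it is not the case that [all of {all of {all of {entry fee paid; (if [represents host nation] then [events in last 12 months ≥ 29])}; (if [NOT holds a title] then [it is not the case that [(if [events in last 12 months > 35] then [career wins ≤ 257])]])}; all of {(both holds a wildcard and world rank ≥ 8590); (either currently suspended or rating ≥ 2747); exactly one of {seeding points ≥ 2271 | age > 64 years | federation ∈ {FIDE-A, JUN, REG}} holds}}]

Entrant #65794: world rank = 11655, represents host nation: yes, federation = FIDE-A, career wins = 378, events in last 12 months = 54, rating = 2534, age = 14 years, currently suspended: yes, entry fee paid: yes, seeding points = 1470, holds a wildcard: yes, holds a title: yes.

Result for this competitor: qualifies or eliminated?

Atomic conditions:
  entry fee paid: yes → true
  represents host nation: yes → true
  events in last 12 months ≥ 29: 54 ≥ 29 is true
  NOT holds a title: yes → false
  events in last 12 months > 35: 54 > 35 is true
  career wins ≤ 257: 378 ≤ 257 is false
  holds a wildcard: yes → true
  world rank ≥ 8590: 11655 ≥ 8590 is true
  currently suspended: yes → true
  rating ≥ 2747: 2534 ≥ 2747 is false
  seeding points ≥ 2271: 1470 ≥ 2271 is false
  age > 64 years: 14 > 64 is false
  federation ∈ {FIDE-A, JUN, REG}: FIDE-A is in the set → true
Combine:
[1.1.1.2] true → true = true
[1.1.1] true AND true = true
[1.1.2.2.1] true → false = false
[1.1.2.2] NOT false = true
[1.1.2] false → true (antecedent false ⇒ implication holds) = true
[1.1] true AND true = true
[1.2.1] true AND true = true
[1.2.2] true OR false = true
[1.2.3] exactly-one(false, false, true) = true
[1.2] true AND true AND true = true
[1] true AND true = true
[root] NOT true = false
Overall: false → eliminated

Eliminated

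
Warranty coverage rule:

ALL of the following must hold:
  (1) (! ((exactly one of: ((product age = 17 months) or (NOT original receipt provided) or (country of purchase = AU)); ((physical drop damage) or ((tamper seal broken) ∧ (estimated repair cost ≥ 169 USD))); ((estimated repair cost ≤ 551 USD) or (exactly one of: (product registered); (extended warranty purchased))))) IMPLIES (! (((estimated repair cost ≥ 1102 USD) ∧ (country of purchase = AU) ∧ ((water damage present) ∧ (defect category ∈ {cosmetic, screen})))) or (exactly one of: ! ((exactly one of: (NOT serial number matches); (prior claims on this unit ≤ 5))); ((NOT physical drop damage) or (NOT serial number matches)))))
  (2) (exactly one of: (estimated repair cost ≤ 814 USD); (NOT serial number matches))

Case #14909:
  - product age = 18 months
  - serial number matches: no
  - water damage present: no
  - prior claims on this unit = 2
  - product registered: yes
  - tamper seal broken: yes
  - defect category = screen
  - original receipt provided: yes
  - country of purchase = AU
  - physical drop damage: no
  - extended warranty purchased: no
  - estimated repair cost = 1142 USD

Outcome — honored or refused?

Atomic conditions:
  product age = 17 months: 18 == 17 is false
  NOT original receipt provided: yes → false
  country of purchase = AU: AU == AU is true
  physical drop damage: no → false
  tamper seal broken: yes → true
  estimated repair cost ≥ 169 USD: 1142 ≥ 169 is true
  estimated repair cost ≤ 551 USD: 1142 ≤ 551 is false
  product registered: yes → true
  extended warranty purchased: no → false
  estimated repair cost ≥ 1102 USD: 1142 ≥ 1102 is true
  water damage present: no → false
  defect category ∈ {cosmetic, screen}: screen is in the set → true
  NOT serial number matches: no → true
  prior claims on this unit ≤ 5: 2 ≤ 5 is true
  NOT physical drop damage: no → true
  estimated repair cost ≤ 814 USD: 1142 ≤ 814 is false
Combine:
[1.1.1.1] false OR false OR true = true
[1.1.1.2.2] true AND true = true
[1.1.1.2] false OR true = true
[1.1.1.3.2] exactly-one(true, false) = true
[1.1.1.3] false OR true = true
[1.1.1] exactly-one(true, true, true) = false
[1.1] NOT false = true
[1.2.1.1.3] false AND true = false
[1.2.1.1] true AND true AND false = false
[1.2.1] NOT false = true
[1.2.2.1.1] exactly-one(true, true) = false
[1.2.2.1] NOT false = true
[1.2.2.2] true OR true = true
[1.2.2] exactly-one(true, true) = false
[1.2] true OR false = true
[1] true → true = true
[2] exactly-one(false, true) = true
[root] true AND true = true
Overall: true → honored

Honored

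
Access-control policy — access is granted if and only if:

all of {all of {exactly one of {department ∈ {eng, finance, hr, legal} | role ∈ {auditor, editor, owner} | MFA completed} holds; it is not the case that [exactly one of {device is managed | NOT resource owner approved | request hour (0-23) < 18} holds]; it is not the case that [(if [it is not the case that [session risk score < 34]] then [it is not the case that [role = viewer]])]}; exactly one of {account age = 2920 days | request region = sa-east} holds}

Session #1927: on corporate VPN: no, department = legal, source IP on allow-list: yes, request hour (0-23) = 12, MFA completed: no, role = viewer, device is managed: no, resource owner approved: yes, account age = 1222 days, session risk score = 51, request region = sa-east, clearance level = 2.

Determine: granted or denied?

Atomic conditions:
  department ∈ {eng, finance, hr, legal}: legal is in the set → true
  role ∈ {auditor, editor, owner}: viewer is not in the set → false
  MFA completed: no → false
  device is managed: no → false
  NOT resource owner approved: yes → false
  request hour (0-23) < 18: 12 < 18 is true
  session risk score < 34: 51 < 34 is false
  role = viewer: viewer == viewer is true
  account age = 2920 days: 1222 == 2920 is false
  request region = sa-east: sa-east == sa-east is true
Combine:
[1.1] exactly-one(true, false, false) = true
[1.2.1] exactly-one(false, false, true) = true
[1.2] NOT true = false
[1.3.1.1] NOT false = true
[1.3.1.2] NOT true = false
[1.3.1] true → false = false
[1.3] NOT false = true
[1] true AND false AND true = false
[2] exactly-one(false, true) = true
[root] false AND true = false
Overall: false → denied

Denied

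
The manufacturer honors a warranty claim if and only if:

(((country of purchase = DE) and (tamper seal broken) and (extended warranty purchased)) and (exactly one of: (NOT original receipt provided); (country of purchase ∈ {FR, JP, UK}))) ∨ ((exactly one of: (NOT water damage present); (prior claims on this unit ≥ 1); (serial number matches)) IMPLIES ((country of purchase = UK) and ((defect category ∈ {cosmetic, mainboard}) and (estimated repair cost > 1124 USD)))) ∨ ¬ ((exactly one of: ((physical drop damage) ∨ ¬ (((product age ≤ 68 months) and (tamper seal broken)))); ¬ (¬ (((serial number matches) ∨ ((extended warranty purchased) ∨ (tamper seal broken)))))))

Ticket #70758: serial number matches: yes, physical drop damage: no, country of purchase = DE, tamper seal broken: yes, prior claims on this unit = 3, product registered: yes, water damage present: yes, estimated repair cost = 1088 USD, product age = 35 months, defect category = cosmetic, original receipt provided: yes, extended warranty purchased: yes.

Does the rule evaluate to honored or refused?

Honored

Atomic conditions:
  country of purchase = DE: DE == DE is true
  tamper seal broken: yes → true
  extended warranty purchased: yes → true
  NOT original receipt provided: yes → false
  country of purchase ∈ {FR, JP, UK}: DE is not in the set → false
  NOT water damage present: yes → false
  prior claims on this unit ≥ 1: 3 ≥ 1 is true
  serial number matches: yes → true
  country of purchase = UK: DE == UK is false
  defect category ∈ {cosmetic, mainboard}: cosmetic is in the set → true
  estimated repair cost > 1124 USD: 1088 > 1124 is false
  physical drop damage: no → false
  product age ≤ 68 months: 35 ≤ 68 is true
Combine:
[1.1] true AND true AND true = true
[1.2] exactly-one(false, false) = false
[1] true AND false = false
[2.1] exactly-one(false, true, true) = false
[2.2.2] true AND false = false
[2.2] false AND false = false
[2] false → false (antecedent false ⇒ implication holds) = true
[3.1.1.2.1] true AND true = true
[3.1.1.2] NOT true = false
[3.1.1] false OR false = false
[3.1.2.1.1.2] true OR true = true
[3.1.2.1.1] true OR true = true
[3.1.2.1] NOT true = false
[3.1.2] NOT false = true
[3.1] exactly-one(false, true) = true
[3] NOT true = false
[root] false OR true OR false = true
Overall: true → honored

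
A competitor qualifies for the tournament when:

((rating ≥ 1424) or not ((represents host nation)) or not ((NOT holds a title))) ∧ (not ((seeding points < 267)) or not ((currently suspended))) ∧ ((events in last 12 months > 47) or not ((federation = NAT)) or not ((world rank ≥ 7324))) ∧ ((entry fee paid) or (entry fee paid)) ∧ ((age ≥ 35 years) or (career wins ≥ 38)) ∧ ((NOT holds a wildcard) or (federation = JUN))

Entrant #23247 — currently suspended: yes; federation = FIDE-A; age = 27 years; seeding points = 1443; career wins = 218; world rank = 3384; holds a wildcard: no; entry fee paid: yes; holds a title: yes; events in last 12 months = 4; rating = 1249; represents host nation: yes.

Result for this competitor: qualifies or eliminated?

Atomic conditions:
  rating ≥ 1424: 1249 ≥ 1424 is false
  represents host nation: yes → true
  NOT holds a title: yes → false
  seeding points < 267: 1443 < 267 is false
  currently suspended: yes → true
  events in last 12 months > 47: 4 > 47 is false
  federation = NAT: FIDE-A == NAT is false
  world rank ≥ 7324: 3384 ≥ 7324 is false
  entry fee paid: yes → true
  age ≥ 35 years: 27 ≥ 35 is false
  career wins ≥ 38: 218 ≥ 38 is true
  NOT holds a wildcard: no → true
  federation = JUN: FIDE-A == JUN is false
Combine:
[1.2] NOT true = false
[1.3] NOT false = true
[1] false OR false OR true = true
[2.1] NOT false = true
[2.2] NOT true = false
[2] true OR false = true
[3.2] NOT false = true
[3.3] NOT false = true
[3] false OR true OR true = true
[4] true OR true = true
[5] false OR true = true
[6] true OR false = true
[root] true AND true AND true AND true AND true AND true = true
Overall: true → qualifies

Qualifies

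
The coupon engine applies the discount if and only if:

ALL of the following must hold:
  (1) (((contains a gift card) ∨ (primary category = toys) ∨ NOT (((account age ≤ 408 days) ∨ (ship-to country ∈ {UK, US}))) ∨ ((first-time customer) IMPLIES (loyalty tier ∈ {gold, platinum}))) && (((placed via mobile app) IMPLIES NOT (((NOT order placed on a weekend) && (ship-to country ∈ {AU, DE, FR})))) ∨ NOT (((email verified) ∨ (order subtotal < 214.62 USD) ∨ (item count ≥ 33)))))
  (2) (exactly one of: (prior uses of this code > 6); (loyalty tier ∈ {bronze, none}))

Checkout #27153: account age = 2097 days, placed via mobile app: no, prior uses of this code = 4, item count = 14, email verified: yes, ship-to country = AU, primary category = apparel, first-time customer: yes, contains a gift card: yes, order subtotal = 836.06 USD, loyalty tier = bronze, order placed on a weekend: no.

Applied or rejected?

Atomic conditions:
  contains a gift card: yes → true
  primary category = toys: apparel == toys is false
  account age ≤ 408 days: 2097 ≤ 408 is false
  ship-to country ∈ {UK, US}: AU is not in the set → false
  first-time customer: yes → true
  loyalty tier ∈ {gold, platinum}: bronze is not in the set → false
  placed via mobile app: no → false
  NOT order placed on a weekend: no → true
  ship-to country ∈ {AU, DE, FR}: AU is in the set → true
  email verified: yes → true
  order subtotal < 214.62 USD: 836.06 < 214.62 is false
  item count ≥ 33: 14 ≥ 33 is false
  prior uses of this code > 6: 4 > 6 is false
  loyalty tier ∈ {bronze, none}: bronze is in the set → true
Combine:
[1.1.3.1] false OR false = false
[1.1.3] NOT false = true
[1.1.4] true → false = false
[1.1] true OR false OR true OR false = true
[1.2.1.2.1] true AND true = true
[1.2.1.2] NOT true = false
[1.2.1] false → false (antecedent false ⇒ implication holds) = true
[1.2.2.1] true OR false OR false = true
[1.2.2] NOT true = false
[1.2] true OR false = true
[1] true AND true = true
[2] exactly-one(false, true) = true
[root] true AND true = true
Overall: true → applied

Applied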